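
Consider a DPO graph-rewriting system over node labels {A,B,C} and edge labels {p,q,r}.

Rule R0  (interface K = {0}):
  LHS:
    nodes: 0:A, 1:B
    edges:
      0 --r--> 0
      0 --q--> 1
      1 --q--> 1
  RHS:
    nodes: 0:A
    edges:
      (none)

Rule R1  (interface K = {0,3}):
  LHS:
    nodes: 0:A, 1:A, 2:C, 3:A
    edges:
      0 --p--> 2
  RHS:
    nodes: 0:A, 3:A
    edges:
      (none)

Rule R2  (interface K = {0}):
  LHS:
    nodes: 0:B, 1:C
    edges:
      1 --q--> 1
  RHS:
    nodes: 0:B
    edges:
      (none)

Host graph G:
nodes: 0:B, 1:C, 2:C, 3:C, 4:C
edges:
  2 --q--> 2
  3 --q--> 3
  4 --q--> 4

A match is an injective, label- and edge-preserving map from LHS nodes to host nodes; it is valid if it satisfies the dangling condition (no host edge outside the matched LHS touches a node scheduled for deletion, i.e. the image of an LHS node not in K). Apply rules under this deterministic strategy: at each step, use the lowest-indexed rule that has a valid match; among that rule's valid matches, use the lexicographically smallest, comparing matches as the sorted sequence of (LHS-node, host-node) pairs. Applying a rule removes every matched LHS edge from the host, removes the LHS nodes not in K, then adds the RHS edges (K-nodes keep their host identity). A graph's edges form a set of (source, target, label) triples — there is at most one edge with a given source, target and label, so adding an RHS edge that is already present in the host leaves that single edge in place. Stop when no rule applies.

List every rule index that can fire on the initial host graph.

Answer: [R2]

Derivation:
R0: no valid match — LHS pattern not found
R1: no valid match — LHS pattern not found
R2: 3 valid matches — {0↦0, 1↦2}, {0↦0, 1↦3}, {0↦0, 1↦4}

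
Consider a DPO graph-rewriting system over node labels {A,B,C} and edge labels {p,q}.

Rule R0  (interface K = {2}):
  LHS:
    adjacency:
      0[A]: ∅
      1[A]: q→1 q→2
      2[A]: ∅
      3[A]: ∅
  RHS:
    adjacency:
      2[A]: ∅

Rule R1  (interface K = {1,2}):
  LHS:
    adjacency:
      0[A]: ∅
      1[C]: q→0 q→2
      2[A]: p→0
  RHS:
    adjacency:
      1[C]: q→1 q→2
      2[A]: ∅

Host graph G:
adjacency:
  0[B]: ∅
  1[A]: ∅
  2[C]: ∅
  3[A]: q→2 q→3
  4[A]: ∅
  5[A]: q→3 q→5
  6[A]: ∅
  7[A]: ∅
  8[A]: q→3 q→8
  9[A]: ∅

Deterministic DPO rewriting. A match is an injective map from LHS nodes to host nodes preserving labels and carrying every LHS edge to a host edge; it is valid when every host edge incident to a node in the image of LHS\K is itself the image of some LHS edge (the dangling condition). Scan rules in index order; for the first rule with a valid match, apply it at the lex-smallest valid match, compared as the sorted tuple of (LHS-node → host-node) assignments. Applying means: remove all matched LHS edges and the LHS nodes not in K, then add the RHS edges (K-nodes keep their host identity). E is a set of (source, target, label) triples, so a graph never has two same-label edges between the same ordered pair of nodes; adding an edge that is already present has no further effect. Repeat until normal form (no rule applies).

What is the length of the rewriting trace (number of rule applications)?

Answer: 2

Steps:
initial: |V|=10 |E|=6  E = 3-q->2 3-q->3 5-q->3 5-q->5 8-q->3 8-q->8
step 1: apply R0 at {0↦1, 1↦5, 2↦3, 3↦4}  → |V|=7 |E|=4  E = 3-q->2 3-q->3 8-q->3 8-q->8
step 2: apply R0 at {0↦6, 1↦8, 2↦3, 3↦7}  → |V|=4 |E|=2  E = 3-q->2 3-q->3
halt: no rule applies after step 2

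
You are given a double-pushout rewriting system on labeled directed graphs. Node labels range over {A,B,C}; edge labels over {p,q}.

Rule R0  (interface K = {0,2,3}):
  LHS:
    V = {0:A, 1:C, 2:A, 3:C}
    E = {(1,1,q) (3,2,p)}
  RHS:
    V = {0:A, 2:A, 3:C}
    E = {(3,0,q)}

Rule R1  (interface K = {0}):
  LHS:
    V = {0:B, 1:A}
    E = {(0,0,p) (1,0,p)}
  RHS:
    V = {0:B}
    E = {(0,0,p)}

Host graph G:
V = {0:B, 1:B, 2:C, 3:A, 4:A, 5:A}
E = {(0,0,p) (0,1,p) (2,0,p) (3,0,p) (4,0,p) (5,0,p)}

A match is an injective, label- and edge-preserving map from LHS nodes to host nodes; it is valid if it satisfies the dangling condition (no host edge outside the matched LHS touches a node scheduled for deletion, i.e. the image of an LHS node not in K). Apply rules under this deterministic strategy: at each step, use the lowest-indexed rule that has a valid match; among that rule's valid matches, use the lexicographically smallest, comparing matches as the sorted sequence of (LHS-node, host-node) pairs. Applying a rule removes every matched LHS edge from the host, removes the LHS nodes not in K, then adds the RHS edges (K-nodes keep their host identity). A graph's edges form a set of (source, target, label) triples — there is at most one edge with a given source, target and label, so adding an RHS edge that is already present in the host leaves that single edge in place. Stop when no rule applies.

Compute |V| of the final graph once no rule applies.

[0] host  ⇒  6 nodes, 6 edges  {0-p->0 0-p->1 2-p->0 3-p->0 4-p->0 5-p->0}
[1] R1 @ {0↦0, 1↦3}  ⇒  5 nodes, 5 edges  {0-p->0 0-p->1 2-p->0 4-p->0 5-p->0}
[2] R1 @ {0↦0, 1↦4}  ⇒  4 nodes, 4 edges  {0-p->0 0-p->1 2-p->0 5-p->0}
[3] R1 @ {0↦0, 1↦5}  ⇒  3 nodes, 3 edges  {0-p->0 0-p->1 2-p->0}
halt: no rule applies after step 3
NF nodes: {0:B, 1:B, 2:C}

Answer: 3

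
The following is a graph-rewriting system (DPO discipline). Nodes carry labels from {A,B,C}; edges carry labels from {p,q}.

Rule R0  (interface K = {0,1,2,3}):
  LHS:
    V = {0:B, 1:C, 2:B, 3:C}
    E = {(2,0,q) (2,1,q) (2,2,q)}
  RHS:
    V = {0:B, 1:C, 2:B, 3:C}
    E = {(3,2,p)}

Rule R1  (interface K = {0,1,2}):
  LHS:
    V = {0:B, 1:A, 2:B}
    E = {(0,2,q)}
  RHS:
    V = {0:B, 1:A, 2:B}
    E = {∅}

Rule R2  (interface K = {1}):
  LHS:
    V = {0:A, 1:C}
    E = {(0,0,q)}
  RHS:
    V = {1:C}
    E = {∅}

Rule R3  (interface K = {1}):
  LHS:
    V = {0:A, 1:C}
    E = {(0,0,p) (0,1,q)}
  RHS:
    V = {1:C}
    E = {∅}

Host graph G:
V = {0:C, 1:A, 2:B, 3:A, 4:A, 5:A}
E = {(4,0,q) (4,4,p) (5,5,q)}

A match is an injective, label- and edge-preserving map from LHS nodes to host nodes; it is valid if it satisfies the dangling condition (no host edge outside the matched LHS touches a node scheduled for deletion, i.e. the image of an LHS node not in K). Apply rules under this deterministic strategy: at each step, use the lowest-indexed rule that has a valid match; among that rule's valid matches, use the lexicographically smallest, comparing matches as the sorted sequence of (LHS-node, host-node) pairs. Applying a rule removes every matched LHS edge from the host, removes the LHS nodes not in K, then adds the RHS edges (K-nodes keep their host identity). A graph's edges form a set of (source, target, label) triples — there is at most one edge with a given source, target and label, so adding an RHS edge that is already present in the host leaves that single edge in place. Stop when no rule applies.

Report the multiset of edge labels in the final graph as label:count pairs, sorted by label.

initial: |V|=6 |E|=3  E = 4-q->0 4-p->4 5-q->5
step 1: apply R2 at {0↦5, 1↦0}  → |V|=5 |E|=2  E = 4-q->0 4-p->4
step 2: apply R3 at {0↦4, 1↦0}  → |V|=4 |E|=0  E = ∅
halt: no rule applies after step 2
NF edges: []

Answer: (no edges)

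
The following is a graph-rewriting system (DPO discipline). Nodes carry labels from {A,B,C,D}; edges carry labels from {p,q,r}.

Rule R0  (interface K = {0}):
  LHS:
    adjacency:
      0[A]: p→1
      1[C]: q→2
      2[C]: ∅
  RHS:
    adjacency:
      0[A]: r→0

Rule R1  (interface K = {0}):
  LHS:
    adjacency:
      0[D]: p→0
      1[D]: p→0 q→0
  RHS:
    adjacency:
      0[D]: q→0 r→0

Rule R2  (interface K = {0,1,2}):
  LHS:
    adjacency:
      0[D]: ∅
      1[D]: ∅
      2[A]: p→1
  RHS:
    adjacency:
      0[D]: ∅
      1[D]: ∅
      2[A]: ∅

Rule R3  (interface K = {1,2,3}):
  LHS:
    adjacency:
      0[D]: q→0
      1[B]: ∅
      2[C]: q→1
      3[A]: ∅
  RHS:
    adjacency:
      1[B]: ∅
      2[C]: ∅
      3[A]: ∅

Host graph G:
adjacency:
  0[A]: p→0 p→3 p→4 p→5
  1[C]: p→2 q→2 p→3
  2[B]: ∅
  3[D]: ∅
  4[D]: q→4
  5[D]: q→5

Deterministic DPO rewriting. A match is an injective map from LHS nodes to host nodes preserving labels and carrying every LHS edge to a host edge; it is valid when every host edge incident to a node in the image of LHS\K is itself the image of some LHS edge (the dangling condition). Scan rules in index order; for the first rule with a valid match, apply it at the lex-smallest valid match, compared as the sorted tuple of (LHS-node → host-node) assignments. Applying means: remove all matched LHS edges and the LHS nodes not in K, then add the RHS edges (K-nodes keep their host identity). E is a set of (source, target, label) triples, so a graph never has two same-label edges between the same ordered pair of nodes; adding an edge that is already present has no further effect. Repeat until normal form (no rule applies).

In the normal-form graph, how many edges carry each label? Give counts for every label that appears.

start.  V:6 E:9  edges: 0-p->0 0-p->3 0-p->4 0-p->5 1-p->2 1-q->2 1-p->3 4-q->4 5-q->5
1. fire R2 via {0↦3, 1↦4, 2↦0}  →  V:6 E:8  edges: 0-p->0 0-p->3 0-p->5 1-p->2 1-q->2 1-p->3 4-q->4 5-q->5
2. fire R2 via {0↦3, 1↦5, 2↦0}  →  V:6 E:7  edges: 0-p->0 0-p->3 1-p->2 1-q->2 1-p->3 4-q->4 5-q->5
3. fire R2 via {0↦4, 1↦3, 2↦0}  →  V:6 E:6  edges: 0-p->0 1-p->2 1-q->2 1-p->3 4-q->4 5-q->5
4. fire R3 via {0↦4, 1↦2, 2↦1, 3↦0}  →  V:5 E:4  edges: 0-p->0 1-p->2 1-p->3 5-q->5
halt: no rule applies after step 4
NF edges: [(0, 0, 'p'), (1, 2, 'p'), (1, 3, 'p'), (5, 5, 'q')]

Answer: p:3 q:1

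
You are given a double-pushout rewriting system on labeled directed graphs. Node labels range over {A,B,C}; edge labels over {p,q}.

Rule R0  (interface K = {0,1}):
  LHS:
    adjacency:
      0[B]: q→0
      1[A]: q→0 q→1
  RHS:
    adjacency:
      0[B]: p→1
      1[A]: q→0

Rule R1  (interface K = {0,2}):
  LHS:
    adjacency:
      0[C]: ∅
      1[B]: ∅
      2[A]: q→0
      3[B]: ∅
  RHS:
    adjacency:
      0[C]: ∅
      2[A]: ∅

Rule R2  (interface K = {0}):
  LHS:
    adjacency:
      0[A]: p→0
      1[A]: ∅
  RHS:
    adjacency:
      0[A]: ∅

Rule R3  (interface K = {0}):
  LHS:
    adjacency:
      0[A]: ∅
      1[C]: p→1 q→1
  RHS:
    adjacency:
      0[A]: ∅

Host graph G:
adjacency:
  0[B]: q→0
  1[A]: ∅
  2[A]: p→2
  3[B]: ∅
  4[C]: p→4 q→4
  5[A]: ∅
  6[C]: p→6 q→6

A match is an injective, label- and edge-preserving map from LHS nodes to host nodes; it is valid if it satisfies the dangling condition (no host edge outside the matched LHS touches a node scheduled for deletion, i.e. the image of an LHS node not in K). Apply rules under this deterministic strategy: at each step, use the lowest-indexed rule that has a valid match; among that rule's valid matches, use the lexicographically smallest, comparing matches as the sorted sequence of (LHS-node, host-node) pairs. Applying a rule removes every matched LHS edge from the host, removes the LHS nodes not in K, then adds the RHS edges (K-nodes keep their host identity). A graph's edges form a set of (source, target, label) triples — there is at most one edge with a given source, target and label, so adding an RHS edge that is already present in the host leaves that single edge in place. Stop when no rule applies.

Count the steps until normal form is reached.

Answer: 3

Derivation:
start.  V:7 E:6  edges: 0-q->0 2-p->2 4-p->4 4-q->4 6-p->6 6-q->6
1. fire R2 via {0↦2, 1↦1}  →  V:6 E:5  edges: 0-q->0 4-p->4 4-q->4 6-p->6 6-q->6
2. fire R3 via {0↦2, 1↦4}  →  V:5 E:3  edges: 0-q->0 6-p->6 6-q->6
3. fire R3 via {0↦2, 1↦6}  →  V:4 E:1  edges: 0-q->0
halt: no rule applies after step 3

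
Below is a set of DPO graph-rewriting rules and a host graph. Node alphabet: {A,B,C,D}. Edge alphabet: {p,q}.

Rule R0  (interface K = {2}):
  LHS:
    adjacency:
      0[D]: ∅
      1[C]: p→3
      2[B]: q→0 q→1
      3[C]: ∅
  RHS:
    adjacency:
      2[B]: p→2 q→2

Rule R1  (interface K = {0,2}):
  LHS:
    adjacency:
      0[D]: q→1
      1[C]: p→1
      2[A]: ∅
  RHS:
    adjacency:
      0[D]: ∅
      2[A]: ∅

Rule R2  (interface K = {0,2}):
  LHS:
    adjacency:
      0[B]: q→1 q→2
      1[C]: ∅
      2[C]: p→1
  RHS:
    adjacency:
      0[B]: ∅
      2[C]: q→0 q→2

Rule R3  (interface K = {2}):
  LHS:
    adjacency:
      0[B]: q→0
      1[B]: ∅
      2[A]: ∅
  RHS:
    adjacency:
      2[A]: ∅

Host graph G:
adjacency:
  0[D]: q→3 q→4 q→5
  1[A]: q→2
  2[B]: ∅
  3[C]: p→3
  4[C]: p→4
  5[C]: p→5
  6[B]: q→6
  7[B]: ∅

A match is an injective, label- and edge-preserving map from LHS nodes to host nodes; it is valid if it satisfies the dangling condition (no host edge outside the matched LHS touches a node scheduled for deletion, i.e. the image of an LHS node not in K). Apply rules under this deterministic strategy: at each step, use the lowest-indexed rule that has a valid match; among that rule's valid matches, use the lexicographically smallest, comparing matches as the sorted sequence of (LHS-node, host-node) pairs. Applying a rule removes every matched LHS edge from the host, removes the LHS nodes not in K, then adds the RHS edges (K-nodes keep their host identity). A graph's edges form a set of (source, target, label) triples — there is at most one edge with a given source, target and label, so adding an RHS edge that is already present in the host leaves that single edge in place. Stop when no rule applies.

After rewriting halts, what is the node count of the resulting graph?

Answer: 3

Rewrite trace:
start.  V:8 E:8  edges: 0-q->3 0-q->4 0-q->5 1-q->2 3-p->3 4-p->4 5-p->5 6-q->6
1. fire R1 via {0↦0, 1↦3, 2↦1}  →  V:7 E:6  edges: 0-q->4 0-q->5 1-q->2 4-p->4 5-p->5 6-q->6
2. fire R1 via {0↦0, 1↦4, 2↦1}  →  V:6 E:4  edges: 0-q->5 1-q->2 5-p->5 6-q->6
3. fire R1 via {0↦0, 1↦5, 2↦1}  →  V:5 E:2  edges: 1-q->2 6-q->6
4. fire R3 via {0↦6, 1↦7, 2↦1}  →  V:3 E:1  edges: 1-q->2
final graph: no rule applies after step 4
NF nodes: {0:D, 1:A, 2:B}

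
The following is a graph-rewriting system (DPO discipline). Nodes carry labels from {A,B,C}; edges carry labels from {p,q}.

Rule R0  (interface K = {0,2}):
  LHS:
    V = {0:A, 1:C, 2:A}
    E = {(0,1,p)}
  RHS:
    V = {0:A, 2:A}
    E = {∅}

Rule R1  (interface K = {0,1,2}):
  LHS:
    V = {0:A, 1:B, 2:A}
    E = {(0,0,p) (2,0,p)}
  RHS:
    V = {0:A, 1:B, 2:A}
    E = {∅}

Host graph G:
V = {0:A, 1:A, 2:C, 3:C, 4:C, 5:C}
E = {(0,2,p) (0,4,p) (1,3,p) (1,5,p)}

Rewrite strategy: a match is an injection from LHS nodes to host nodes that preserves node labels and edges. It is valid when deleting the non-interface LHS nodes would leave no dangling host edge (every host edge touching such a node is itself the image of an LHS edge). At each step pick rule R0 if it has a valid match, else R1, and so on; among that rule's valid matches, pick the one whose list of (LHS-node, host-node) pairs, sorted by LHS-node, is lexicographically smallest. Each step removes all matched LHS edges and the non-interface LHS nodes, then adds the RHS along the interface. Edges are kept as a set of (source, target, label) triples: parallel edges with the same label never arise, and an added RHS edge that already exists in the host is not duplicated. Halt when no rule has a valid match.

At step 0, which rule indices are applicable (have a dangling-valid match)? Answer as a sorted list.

R0: 4 valid matches — {0↦0, 1↦2, 2↦1}, {0↦0, 1↦4, 2↦1}, {0↦1, 1↦3, 2↦0} (+1 more)
R1: no valid match — LHS pattern not found

Answer: [R0]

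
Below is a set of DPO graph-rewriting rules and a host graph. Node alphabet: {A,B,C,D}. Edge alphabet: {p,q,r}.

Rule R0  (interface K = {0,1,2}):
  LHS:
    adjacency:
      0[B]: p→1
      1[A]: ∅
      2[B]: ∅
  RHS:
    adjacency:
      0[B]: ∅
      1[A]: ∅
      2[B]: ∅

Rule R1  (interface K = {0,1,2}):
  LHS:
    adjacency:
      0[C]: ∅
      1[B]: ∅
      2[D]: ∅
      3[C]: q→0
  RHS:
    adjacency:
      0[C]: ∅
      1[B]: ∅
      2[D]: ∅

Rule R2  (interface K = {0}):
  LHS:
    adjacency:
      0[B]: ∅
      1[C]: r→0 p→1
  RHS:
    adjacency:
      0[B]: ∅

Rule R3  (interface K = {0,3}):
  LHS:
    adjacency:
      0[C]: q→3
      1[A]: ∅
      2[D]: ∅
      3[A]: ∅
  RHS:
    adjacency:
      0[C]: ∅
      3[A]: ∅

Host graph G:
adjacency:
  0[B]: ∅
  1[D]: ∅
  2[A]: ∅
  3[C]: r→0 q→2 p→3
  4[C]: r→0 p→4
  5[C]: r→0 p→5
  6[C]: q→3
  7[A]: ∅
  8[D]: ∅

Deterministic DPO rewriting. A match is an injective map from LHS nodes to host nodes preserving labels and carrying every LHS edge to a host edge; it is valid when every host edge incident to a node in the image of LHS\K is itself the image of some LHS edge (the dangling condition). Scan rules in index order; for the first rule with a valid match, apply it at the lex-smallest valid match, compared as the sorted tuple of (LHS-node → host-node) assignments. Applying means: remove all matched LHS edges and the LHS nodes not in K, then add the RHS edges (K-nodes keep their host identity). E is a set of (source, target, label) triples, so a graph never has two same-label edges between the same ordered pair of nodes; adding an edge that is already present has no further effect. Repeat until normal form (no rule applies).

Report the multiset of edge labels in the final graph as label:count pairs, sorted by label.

[0] host  ⇒  9 nodes, 8 edges  {3-r->0 3-q->2 3-p->3 4-r->0 4-p->4 5-r->0 5-p->5 6-q->3}
[1] R1 @ {0↦3, 1↦0, 2↦1, 3↦6}  ⇒  8 nodes, 7 edges  {3-r->0 3-q->2 3-p->3 4-r->0 4-p->4 5-r->0 5-p->5}
[2] R2 @ {0↦0, 1↦4}  ⇒  7 nodes, 5 edges  {3-r->0 3-q->2 3-p->3 5-r->0 5-p->5}
[3] R2 @ {0↦0, 1↦5}  ⇒  6 nodes, 3 edges  {3-r->0 3-q->2 3-p->3}
[4] R3 @ {0↦3, 1↦7, 2↦1, 3↦2}  ⇒  4 nodes, 2 edges  {3-r->0 3-p->3}
[5] R2 @ {0↦0, 1↦3}  ⇒  3 nodes, 0 edges  {∅}
halt: no rule applies after step 5
NF edges: []

Answer: (no edges)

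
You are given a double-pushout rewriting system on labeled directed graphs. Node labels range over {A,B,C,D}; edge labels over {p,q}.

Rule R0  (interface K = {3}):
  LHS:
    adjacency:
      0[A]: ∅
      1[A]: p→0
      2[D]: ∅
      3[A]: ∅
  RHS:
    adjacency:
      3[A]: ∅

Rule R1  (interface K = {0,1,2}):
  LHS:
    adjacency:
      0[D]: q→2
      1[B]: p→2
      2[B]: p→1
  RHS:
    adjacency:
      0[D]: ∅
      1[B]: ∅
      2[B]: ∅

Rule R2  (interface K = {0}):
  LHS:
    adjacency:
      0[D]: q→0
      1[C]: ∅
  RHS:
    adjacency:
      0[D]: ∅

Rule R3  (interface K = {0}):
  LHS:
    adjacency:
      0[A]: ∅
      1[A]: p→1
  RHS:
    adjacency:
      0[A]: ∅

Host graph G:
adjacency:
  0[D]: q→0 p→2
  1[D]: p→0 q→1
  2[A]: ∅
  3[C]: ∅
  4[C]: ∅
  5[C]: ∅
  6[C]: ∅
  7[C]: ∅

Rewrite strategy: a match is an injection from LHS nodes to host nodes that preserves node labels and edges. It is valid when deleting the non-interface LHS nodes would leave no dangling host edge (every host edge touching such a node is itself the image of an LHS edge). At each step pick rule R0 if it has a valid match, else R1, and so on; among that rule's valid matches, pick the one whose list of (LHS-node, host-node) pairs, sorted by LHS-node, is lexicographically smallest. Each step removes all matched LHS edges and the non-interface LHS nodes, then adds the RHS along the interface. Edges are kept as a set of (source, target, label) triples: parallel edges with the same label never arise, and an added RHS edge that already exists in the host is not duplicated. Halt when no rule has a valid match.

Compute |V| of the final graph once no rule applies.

start.  V:8 E:4  edges: 0-q->0 0-p->2 1-p->0 1-q->1
1. fire R2 via {0↦0, 1↦3}  →  V:7 E:3  edges: 0-p->2 1-p->0 1-q->1
2. fire R2 via {0↦1, 1↦4}  →  V:6 E:2  edges: 0-p->2 1-p->0
final graph: no rule applies after step 2
NF nodes: {0:D, 1:D, 2:A, 5:C, 6:C, 7:C}

Answer: 6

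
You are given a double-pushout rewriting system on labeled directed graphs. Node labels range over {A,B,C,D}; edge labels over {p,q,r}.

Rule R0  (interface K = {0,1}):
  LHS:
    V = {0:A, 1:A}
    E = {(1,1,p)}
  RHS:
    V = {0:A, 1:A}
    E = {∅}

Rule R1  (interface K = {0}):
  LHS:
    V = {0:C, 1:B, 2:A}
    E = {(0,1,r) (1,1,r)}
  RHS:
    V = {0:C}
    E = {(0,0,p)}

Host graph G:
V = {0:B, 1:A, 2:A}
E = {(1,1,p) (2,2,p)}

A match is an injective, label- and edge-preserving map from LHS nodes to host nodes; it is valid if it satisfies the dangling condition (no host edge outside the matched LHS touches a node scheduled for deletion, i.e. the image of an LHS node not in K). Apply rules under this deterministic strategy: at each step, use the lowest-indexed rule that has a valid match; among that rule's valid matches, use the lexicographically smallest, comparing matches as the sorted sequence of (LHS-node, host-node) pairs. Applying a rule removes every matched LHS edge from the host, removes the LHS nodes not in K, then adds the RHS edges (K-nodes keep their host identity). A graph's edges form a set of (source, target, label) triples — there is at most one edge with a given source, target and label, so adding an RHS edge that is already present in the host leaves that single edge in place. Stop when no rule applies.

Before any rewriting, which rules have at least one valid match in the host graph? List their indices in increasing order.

R0: 2 valid matches — {0↦1, 1↦2}, {0↦2, 1↦1}
R1: no valid match — LHS pattern not found

Answer: [R0]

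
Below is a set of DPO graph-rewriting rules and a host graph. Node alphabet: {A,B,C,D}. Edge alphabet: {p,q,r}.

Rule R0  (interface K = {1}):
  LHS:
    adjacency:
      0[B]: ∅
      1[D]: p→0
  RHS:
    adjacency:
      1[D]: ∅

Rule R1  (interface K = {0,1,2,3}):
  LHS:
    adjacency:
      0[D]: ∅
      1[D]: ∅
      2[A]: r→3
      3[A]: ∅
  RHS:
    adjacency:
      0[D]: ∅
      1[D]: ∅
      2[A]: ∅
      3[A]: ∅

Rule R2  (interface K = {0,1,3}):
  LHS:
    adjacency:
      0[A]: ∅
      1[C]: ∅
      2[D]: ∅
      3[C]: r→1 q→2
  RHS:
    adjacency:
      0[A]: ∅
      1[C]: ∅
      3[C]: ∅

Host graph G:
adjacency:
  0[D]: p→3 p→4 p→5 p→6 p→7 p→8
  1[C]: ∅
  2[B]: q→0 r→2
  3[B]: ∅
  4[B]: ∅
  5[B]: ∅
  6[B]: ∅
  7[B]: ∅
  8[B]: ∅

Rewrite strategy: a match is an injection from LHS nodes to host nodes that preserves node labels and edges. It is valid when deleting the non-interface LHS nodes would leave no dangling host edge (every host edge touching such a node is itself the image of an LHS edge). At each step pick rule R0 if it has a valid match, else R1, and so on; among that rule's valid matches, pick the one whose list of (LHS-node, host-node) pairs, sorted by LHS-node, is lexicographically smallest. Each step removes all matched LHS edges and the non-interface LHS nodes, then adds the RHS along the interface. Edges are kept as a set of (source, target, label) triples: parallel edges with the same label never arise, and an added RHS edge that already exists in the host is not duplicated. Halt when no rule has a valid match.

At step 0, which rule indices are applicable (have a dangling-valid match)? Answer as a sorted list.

Answer: [R0]

Steps:
R0: 6 valid matches — {0↦3, 1↦0}, {0↦4, 1↦0}, {0↦5, 1↦0} (+3 more)
R1: no valid match — LHS pattern not found
R2: no valid match — LHS pattern not found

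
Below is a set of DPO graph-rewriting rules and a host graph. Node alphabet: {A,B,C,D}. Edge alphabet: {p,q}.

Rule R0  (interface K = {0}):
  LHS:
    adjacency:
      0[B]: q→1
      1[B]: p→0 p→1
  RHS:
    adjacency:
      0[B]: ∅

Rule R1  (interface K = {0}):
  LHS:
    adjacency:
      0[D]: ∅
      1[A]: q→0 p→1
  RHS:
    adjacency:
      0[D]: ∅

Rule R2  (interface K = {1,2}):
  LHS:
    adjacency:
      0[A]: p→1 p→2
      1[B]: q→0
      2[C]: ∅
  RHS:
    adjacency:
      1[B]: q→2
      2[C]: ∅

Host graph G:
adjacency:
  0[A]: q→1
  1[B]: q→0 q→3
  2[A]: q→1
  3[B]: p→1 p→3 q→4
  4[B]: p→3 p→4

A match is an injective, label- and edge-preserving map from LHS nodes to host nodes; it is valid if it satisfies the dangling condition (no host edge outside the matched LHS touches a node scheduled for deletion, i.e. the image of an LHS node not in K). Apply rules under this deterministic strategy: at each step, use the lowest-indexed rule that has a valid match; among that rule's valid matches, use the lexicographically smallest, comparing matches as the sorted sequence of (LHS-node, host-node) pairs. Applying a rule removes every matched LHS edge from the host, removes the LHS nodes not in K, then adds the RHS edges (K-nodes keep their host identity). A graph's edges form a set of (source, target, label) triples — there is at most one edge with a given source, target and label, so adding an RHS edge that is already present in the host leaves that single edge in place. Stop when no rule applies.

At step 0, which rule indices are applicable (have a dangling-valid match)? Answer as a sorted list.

R0: 1 valid match — {0↦3, 1↦4}
R1: no valid match — LHS pattern not found
R2: no valid match — LHS pattern not found

Answer: [R0]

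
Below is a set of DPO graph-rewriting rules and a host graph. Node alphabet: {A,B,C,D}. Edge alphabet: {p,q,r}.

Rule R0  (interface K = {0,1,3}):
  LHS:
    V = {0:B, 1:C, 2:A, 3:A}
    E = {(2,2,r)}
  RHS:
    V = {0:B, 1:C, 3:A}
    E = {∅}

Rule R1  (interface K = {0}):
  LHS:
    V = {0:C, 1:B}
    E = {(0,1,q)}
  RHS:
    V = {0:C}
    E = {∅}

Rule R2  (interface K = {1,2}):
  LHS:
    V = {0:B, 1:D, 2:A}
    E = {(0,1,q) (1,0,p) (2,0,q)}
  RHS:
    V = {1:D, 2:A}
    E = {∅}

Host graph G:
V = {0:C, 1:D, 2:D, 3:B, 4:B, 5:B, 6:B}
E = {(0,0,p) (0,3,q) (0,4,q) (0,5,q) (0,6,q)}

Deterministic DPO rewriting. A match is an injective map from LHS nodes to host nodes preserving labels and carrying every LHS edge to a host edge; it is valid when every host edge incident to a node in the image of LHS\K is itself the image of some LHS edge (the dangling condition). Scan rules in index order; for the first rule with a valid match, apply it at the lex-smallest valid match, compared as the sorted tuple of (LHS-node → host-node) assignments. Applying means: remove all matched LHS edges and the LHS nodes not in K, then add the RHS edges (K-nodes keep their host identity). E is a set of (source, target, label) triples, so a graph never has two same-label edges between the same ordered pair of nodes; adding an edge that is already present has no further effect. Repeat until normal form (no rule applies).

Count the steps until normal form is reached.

Answer: 4

Derivation:
initial: |V|=7 |E|=5  E = 0-p->0 0-q->3 0-q->4 0-q->5 0-q->6
step 1: apply R1 at {0↦0, 1↦3}  → |V|=6 |E|=4  E = 0-p->0 0-q->4 0-q->5 0-q->6
step 2: apply R1 at {0↦0, 1↦4}  → |V|=5 |E|=3  E = 0-p->0 0-q->5 0-q->6
step 3: apply R1 at {0↦0, 1↦5}  → |V|=4 |E|=2  E = 0-p->0 0-q->6
step 4: apply R1 at {0↦0, 1↦6}  → |V|=3 |E|=1  E = 0-p->0
halt: no rule applies after step 4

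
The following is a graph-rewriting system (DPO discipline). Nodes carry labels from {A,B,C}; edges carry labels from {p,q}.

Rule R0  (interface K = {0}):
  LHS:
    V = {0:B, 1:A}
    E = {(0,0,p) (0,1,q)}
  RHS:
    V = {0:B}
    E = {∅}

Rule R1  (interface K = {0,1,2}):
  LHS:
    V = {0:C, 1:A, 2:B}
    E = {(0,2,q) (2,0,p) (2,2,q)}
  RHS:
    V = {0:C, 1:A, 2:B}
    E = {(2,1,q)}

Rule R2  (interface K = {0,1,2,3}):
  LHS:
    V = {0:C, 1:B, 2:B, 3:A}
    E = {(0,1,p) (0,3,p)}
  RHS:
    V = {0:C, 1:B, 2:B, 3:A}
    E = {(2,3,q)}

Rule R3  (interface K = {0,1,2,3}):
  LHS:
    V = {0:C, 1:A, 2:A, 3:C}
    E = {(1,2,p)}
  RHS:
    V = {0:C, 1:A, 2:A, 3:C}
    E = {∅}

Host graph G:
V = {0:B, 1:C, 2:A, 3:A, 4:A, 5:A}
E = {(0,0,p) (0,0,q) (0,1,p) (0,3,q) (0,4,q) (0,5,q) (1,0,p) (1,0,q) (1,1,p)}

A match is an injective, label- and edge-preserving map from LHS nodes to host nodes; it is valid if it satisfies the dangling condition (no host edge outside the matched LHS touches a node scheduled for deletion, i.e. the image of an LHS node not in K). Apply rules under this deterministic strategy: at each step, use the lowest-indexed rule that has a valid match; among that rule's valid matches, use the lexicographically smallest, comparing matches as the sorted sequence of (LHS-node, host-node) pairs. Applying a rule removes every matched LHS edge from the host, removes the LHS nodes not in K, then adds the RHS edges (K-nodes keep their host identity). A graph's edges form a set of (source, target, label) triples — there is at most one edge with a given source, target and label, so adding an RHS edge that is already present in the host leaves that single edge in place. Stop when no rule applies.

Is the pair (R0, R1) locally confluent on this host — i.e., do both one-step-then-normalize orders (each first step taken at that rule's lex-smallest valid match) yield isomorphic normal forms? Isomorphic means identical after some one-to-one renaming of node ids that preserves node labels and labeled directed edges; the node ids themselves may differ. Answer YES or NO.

branch R0-first: apply at {0↦0, 1↦3} → |E|=7, then 1 more step(s) → NF |V|=5 |E|=5 V={0:B, 1:C, 2:A, 4:A, 5:A} E=0-q->2 0-q->4 0-q->5 1-p->0 1-p->1
branch R1-first: apply at {0↦1, 1↦2, 2↦0} → |E|=7, then 1 more step(s) → NF |V|=5 |E|=5 V={0:B, 1:C, 3:A, 4:A, 5:A} E=0-q->3 0-q->4 0-q->5 1-p->0 1-p->1
graphs isomorphic (equal up to label-preserving node renaming)

Answer: YES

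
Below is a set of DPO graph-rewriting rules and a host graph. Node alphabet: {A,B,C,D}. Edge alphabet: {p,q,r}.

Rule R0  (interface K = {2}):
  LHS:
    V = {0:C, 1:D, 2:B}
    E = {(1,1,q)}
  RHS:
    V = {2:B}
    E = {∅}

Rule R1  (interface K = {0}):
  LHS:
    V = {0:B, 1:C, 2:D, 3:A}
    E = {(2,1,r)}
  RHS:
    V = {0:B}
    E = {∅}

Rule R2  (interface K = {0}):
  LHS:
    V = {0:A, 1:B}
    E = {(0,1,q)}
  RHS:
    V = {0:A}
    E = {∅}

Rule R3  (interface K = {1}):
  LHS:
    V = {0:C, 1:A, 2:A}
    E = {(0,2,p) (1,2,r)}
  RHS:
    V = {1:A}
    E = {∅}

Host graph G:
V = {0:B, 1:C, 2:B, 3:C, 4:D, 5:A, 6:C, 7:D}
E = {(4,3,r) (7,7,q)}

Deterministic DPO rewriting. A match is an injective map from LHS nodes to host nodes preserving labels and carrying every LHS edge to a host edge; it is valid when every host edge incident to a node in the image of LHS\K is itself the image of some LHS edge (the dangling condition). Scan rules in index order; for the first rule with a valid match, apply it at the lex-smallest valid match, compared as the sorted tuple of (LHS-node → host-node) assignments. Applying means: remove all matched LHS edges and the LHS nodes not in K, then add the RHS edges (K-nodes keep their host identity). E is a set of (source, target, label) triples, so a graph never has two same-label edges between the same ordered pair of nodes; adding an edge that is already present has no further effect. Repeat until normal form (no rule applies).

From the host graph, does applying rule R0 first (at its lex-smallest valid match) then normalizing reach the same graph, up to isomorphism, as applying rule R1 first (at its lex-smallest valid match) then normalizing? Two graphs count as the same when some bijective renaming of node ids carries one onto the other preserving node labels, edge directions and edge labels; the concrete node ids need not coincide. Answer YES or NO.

branch R0-first: apply at {0↦1, 1↦7, 2↦0} → |E|=1, then 1 more step(s) → NF |V|=3 |E|=0 V={0:B, 2:B, 6:C} E=∅
branch R1-first: apply at {0↦0, 1↦3, 2↦4, 3↦5} → |E|=1, then 1 more step(s) → NF |V|=3 |E|=0 V={0:B, 2:B, 6:C} E=∅
graphs isomorphic (equal up to label-preserving node renaming)

Answer: YES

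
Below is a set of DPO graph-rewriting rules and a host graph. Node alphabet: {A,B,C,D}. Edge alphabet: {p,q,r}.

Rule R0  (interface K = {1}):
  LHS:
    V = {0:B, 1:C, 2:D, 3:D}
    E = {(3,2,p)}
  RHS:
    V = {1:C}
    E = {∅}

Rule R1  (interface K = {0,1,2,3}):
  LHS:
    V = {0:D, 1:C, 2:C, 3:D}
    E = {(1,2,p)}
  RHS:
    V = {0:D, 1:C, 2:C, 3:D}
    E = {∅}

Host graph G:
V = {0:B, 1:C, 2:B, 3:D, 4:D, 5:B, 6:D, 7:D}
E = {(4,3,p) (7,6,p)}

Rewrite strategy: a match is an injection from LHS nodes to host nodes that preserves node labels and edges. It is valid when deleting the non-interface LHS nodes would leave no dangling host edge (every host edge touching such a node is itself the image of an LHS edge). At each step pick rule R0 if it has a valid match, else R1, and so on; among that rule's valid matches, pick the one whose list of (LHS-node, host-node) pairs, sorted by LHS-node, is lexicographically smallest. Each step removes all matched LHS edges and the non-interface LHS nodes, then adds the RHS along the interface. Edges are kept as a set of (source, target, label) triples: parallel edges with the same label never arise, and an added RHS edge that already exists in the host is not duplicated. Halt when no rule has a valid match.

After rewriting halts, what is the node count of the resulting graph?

start.  V:8 E:2  edges: 4-p->3 7-p->6
1. fire R0 via {0↦0, 1↦1, 2↦3, 3↦4}  →  V:5 E:1  edges: 7-p->6
2. fire R0 via {0↦2, 1↦1, 2↦6, 3↦7}  →  V:2 E:0  edges: ∅
normal form: no rule applies after step 2
NF nodes: {1:C, 5:B}

Answer: 2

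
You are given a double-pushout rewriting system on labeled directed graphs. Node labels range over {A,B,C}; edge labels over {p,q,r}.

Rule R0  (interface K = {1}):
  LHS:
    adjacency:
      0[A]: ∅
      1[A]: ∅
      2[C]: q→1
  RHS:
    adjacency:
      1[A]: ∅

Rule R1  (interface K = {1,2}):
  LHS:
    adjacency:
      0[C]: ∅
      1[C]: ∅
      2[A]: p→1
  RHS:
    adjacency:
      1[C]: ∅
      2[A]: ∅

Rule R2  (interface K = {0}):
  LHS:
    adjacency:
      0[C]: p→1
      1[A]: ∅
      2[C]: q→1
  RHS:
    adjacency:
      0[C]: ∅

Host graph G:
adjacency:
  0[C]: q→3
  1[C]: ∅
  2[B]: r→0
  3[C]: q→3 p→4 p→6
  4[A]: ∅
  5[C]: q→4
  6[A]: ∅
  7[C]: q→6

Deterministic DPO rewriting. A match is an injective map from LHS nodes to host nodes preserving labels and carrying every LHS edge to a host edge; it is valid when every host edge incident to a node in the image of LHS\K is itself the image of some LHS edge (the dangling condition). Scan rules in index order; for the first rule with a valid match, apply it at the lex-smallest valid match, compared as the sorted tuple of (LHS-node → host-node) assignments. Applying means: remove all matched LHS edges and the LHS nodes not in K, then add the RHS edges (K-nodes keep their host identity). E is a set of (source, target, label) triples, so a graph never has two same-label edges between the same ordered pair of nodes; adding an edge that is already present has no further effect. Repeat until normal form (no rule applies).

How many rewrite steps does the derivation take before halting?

Answer: 2

Steps:
start.  V:8 E:7  edges: 0-q->3 2-r->0 3-q->3 3-p->4 3-p->6 5-q->4 7-q->6
1. fire R2 via {0↦3, 1↦4, 2↦5}  →  V:6 E:5  edges: 0-q->3 2-r->0 3-q->3 3-p->6 7-q->6
2. fire R2 via {0↦3, 1↦6, 2↦7}  →  V:4 E:3  edges: 0-q->3 2-r->0 3-q->3
halt: no rule applies after step 2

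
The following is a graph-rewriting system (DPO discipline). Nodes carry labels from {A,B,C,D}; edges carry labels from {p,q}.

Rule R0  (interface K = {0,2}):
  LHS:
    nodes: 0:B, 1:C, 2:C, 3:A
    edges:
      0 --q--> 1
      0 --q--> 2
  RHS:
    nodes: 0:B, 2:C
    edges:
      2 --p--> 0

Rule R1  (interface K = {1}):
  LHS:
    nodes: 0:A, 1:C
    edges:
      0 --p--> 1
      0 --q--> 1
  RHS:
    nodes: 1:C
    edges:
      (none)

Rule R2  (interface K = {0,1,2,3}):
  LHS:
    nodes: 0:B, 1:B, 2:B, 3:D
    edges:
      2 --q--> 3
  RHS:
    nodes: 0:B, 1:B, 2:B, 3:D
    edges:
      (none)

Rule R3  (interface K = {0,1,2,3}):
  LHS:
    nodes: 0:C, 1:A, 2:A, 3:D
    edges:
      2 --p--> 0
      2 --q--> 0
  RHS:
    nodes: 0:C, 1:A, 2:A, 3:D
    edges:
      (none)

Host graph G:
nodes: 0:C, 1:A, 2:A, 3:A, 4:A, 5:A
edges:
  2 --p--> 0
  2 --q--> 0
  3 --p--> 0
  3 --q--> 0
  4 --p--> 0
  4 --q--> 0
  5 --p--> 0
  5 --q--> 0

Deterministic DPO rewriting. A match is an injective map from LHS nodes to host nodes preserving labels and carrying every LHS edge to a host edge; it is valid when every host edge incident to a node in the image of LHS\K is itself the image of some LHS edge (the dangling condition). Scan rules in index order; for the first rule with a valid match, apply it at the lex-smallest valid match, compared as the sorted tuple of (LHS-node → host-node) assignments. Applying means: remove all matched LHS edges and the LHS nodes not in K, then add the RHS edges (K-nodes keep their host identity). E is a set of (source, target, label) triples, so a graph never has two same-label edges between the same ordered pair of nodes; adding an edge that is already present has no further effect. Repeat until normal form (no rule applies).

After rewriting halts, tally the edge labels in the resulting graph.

Answer: (no edges)

Rewrite trace:
[0] host  ⇒  6 nodes, 8 edges  {2-p->0 2-q->0 3-p->0 3-q->0 4-p->0 4-q->0 5-p->0 5-q->0}
[1] R1 @ {0↦2, 1↦0}  ⇒  5 nodes, 6 edges  {3-p->0 3-q->0 4-p->0 4-q->0 5-p->0 5-q->0}
[2] R1 @ {0↦3, 1↦0}  ⇒  4 nodes, 4 edges  {4-p->0 4-q->0 5-p->0 5-q->0}
[3] R1 @ {0↦4, 1↦0}  ⇒  3 nodes, 2 edges  {5-p->0 5-q->0}
[4] R1 @ {0↦5, 1↦0}  ⇒  2 nodes, 0 edges  {∅}
halt: no rule applies after step 4
NF edges: []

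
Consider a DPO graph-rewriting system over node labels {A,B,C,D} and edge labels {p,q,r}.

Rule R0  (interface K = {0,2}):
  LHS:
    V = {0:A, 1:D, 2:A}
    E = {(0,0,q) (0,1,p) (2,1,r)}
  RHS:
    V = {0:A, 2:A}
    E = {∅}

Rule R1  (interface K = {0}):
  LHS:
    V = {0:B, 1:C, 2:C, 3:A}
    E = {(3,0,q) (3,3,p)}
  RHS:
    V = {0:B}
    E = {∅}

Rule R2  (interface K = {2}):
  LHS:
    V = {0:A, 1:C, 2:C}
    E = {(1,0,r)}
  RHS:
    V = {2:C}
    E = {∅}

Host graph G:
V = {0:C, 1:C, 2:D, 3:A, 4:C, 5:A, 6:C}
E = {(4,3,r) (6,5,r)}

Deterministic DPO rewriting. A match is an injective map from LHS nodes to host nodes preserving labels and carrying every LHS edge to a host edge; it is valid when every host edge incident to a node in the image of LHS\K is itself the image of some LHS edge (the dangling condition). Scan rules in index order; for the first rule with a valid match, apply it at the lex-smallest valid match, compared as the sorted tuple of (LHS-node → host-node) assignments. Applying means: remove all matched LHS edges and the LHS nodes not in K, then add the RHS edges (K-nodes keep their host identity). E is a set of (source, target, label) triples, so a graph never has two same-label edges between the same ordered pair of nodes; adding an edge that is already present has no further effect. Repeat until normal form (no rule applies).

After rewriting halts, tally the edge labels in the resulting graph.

Answer: (no edges)

Derivation:
[0] host  ⇒  7 nodes, 2 edges  {4-r->3 6-r->5}
[1] R2 @ {0↦3, 1↦4, 2↦0}  ⇒  5 nodes, 1 edges  {6-r->5}
[2] R2 @ {0↦5, 1↦6, 2↦0}  ⇒  3 nodes, 0 edges  {∅}
normal form: no rule applies after step 2
NF edges: []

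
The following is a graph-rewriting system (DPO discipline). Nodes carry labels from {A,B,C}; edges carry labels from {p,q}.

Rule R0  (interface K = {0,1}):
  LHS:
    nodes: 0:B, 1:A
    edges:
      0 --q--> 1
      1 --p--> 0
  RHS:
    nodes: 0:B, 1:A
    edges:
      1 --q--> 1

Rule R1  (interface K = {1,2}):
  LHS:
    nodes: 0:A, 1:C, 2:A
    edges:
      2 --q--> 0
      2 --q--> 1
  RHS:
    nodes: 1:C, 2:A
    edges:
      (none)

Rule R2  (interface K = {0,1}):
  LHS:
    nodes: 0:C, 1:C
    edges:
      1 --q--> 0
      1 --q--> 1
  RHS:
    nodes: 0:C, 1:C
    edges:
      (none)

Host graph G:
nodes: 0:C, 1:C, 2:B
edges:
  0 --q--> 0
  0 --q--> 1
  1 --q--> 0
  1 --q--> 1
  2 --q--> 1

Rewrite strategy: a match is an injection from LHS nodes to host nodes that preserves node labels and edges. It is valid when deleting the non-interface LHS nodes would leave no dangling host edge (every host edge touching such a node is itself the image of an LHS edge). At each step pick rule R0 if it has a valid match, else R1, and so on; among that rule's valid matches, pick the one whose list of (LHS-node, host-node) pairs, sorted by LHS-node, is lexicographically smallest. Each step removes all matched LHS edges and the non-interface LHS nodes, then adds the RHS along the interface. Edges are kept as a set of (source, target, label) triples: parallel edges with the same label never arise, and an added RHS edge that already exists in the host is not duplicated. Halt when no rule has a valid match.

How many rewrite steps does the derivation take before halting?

initial: |V|=3 |E|=5  E = 0-q->0 0-q->1 1-q->0 1-q->1 2-q->1
step 1: apply R2 at {0↦0, 1↦1}  → |V|=3 |E|=3  E = 0-q->0 0-q->1 2-q->1
step 2: apply R2 at {0↦1, 1↦0}  → |V|=3 |E|=1  E = 2-q->1
final graph: no rule applies after step 2

Answer: 2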